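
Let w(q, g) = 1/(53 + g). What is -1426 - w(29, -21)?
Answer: -45633/32 ≈ -1426.0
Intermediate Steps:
-1426 - w(29, -21) = -1426 - 1/(53 - 21) = -1426 - 1/32 = -45633/32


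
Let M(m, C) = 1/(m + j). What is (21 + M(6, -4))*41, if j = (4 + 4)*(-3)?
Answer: 15457/18 ≈ 858.72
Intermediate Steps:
j = -24 (j = 8*(-3) = -24)
M(m, C) = 1/(-24 + m) (M(m, C) = 1/(m - 24) = 1/(-24 + m))
(21 + M(6, -4))*41 = (21 + 1/(-24 + 6))*41 = (21 + 1/(-18))*41 = (21 - 1/18)*41 = (377/18)*41 = 15457/18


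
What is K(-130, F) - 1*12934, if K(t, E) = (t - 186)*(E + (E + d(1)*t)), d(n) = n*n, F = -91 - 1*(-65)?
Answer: 44578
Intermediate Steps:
F = -26 (F = -91 + 65 = -26)
d(n) = n²
K(t, E) = (-186 + t)*(t + 2*E) (K(t, E) = (t - 186)*(E + (E + 1²*t)) = (-186 + t)*(E + (E + 1*t)) = (-186 + t)*(E + (E + t)) = (-186 + t)*(t + 2*E))
K(-130, F) - 1*12934 = ((-130)² - 372*(-26) - 186*(-130) + 2*(-26)*(-130)) - 1*12934 = (16900 + 9672 + 24180 + 6760) - 12934 = 57512 - 12934 = 44578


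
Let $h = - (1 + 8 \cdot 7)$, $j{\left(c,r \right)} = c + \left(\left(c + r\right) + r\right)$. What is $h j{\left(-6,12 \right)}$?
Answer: $-684$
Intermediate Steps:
$j{\left(c,r \right)} = 2 c + 2 r$ ($j{\left(c,r \right)} = c + \left(c + 2 r\right) = 2 c + 2 r$)
$h = -57$ ($h = - (1 + 56) = \left(-1\right) 57 = -57$)
$h j{\left(-6,12 \right)} = - 57 \left(2 \left(-6\right) + 2 \cdot 12\right) = - 57 \left(-12 + 24\right) = \left(-57\right) 12 = -684$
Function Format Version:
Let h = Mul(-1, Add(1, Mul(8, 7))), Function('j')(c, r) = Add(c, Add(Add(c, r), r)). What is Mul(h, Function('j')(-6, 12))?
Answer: -684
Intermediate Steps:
Function('j')(c, r) = Add(Mul(2, c), Mul(2, r)) (Function('j')(c, r) = Add(c, Add(c, Mul(2, r))) = Add(Mul(2, c), Mul(2, r)))
h = -57 (h = Mul(-1, Add(1, 56)) = Mul(-1, 57) = -57)
Mul(h, Function('j')(-6, 12)) = Mul(-57, Add(Mul(2, -6), Mul(2, 12))) = Mul(-57, Add(-12, 24)) = Mul(-57, 12) = -684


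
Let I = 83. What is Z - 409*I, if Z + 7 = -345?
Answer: -34299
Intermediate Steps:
Z = -352 (Z = -7 - 345 = -352)
Z - 409*I = -352 - 409*83 = -352 - 33947 = -34299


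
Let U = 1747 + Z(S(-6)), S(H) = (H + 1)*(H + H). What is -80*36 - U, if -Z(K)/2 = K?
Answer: -4507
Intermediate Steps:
S(H) = 2*H*(1 + H) (S(H) = (1 + H)*(2*H) = 2*H*(1 + H))
Z(K) = -2*K
U = 1627 (U = 1747 - 4*(-6)*(1 - 6) = 1747 - 4*(-6)*(-5) = 1747 - 2*60 = 1747 - 120 = 1627)
-80*36 - U = -80*36 - 1*1627 = -2880 - 1627 = -4507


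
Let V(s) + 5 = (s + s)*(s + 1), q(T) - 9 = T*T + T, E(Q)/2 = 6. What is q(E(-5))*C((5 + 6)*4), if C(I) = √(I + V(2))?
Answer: 165*√51 ≈ 1178.3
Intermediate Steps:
E(Q) = 12 (E(Q) = 2*6 = 12)
q(T) = 9 + T + T² (q(T) = 9 + (T*T + T) = 9 + (T² + T) = 9 + (T + T²) = 9 + T + T²)
V(s) = -5 + 2*s*(1 + s) (V(s) = -5 + (s + s)*(s + 1) = -5 + (2*s)*(1 + s) = -5 + 2*s*(1 + s))
C(I) = √(7 + I) (C(I) = √(I + (-5 + 2*2 + 2*2²)) = √(I + (-5 + 4 + 2*4)) = √(I + (-5 + 4 + 8)) = √(I + 7) = √(7 + I))
q(E(-5))*C((5 + 6)*4) = (9 + 12 + 12²)*√(7 + (5 + 6)*4) = (9 + 12 + 144)*√(7 + 11*4) = 165*√(7 + 44) = 165*√51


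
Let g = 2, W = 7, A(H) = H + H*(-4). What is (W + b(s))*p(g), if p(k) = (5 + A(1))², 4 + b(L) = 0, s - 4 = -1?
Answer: 12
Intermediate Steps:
s = 3 (s = 4 - 1 = 3)
A(H) = -3*H (A(H) = H - 4*H = -3*H)
b(L) = -4 (b(L) = -4 + 0 = -4)
p(k) = 4 (p(k) = (5 - 3*1)² = (5 - 3)² = 2² = 4)
(W + b(s))*p(g) = (7 - 4)*4 = 3*4 = 12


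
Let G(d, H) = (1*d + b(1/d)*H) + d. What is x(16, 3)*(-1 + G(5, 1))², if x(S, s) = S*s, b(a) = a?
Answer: 101568/25 ≈ 4062.7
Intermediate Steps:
G(d, H) = 2*d + H/d (G(d, H) = (1*d + H/d) + d = (d + H/d) + d = 2*d + H/d)
x(16, 3)*(-1 + G(5, 1))² = (16*3)*(-1 + (2*5 + 1/5))² = 48*(-1 + (10 + 1*(⅕)))² = 48*(-1 + (10 + ⅕))² = 48*(-1 + 51/5)² = 48*(46/5)² = 48*(2116/25) = 101568/25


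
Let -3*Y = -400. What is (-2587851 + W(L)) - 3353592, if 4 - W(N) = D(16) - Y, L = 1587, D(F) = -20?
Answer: -17823857/3 ≈ -5.9413e+6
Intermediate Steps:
Y = 400/3 (Y = -⅓*(-400) = 400/3 ≈ 133.33)
W(N) = 472/3 (W(N) = 4 - (-20 - 1*400/3) = 4 - (-20 - 400/3) = 4 - 1*(-460/3) = 4 + 460/3 = 472/3)
(-2587851 + W(L)) - 3353592 = (-2587851 + 472/3) - 3353592 = -7763081/3 - 3353592 = -17823857/3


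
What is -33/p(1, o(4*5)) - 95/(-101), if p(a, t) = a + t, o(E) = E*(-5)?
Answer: 386/303 ≈ 1.2739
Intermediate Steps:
o(E) = -5*E
-33/p(1, o(4*5)) - 95/(-101) = -33/(1 - 20*5) - 95/(-101) = -33/(1 - 5*20) - 95*(-1/101) = -33/(1 - 100) + 95/101 = -33/(-99) + 95/101 = -33*(-1/99) + 95/101 = 1/3 + 95/101 = 386/303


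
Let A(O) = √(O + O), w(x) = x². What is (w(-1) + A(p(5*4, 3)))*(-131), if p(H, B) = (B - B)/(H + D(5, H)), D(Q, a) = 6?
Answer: -131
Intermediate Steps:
p(H, B) = 0 (p(H, B) = (B - B)/(H + 6) = 0/(6 + H) = 0)
A(O) = √2*√O (A(O) = √(2*O) = √2*√O)
(w(-1) + A(p(5*4, 3)))*(-131) = ((-1)² + √2*√0)*(-131) = (1 + √2*0)*(-131) = (1 + 0)*(-131) = 1*(-131) = -131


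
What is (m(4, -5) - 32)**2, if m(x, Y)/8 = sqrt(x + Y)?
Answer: 960 - 512*I ≈ 960.0 - 512.0*I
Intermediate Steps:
m(x, Y) = 8*sqrt(Y + x) (m(x, Y) = 8*sqrt(x + Y) = 8*sqrt(Y + x))
(m(4, -5) - 32)**2 = (8*sqrt(-5 + 4) - 32)**2 = (8*sqrt(-1) - 32)**2 = (8*I - 32)**2 = (-32 + 8*I)**2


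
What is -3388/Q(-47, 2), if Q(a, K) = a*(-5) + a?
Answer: -847/47 ≈ -18.021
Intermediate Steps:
Q(a, K) = -4*a (Q(a, K) = -5*a + a = -4*a)
-3388/Q(-47, 2) = -3388/((-4*(-47))) = -3388/188 = -3388*1/188 = -847/47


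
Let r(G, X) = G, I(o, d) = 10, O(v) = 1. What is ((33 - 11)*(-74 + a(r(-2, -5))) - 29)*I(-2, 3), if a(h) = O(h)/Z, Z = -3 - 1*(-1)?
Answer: -16680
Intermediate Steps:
Z = -2 (Z = -3 + 1 = -2)
a(h) = -½ (a(h) = 1/(-2) = 1*(-½) = -½)
((33 - 11)*(-74 + a(r(-2, -5))) - 29)*I(-2, 3) = ((33 - 11)*(-74 - ½) - 29)*10 = (22*(-149/2) - 29)*10 = (-1639 - 29)*10 = -1668*10 = -16680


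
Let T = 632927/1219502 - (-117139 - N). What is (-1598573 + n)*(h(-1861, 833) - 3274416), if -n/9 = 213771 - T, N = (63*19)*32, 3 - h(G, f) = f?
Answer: 4240849584825411961/609751 ≈ 6.9551e+12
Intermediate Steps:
h(G, f) = 3 - f
N = 38304 (N = 1197*32 = 38304)
T = 189563682313/1219502 (T = 632927/1219502 - (-117139 - 1*38304) = 632927*(1/1219502) - (-117139 - 38304) = 632927/1219502 - 1*(-155443) = 632927/1219502 + 155443 = 189563682313/1219502 ≈ 1.5544e+5)
n = -640174317561/1219502 (n = -9*(213771 - 1*189563682313/1219502) = -9*(213771 - 189563682313/1219502) = -9*71130479729/1219502 = -640174317561/1219502 ≈ -5.2495e+5)
(-1598573 + n)*(h(-1861, 833) - 3274416) = (-1598573 - 640174317561/1219502)*((3 - 1*833) - 3274416) = -2589637288207*((3 - 833) - 3274416)/1219502 = -2589637288207*(-830 - 3274416)/1219502 = -2589637288207/1219502*(-3275246) = 4240849584825411961/609751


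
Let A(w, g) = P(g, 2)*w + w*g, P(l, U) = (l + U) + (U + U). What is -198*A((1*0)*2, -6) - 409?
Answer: -409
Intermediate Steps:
P(l, U) = l + 3*U (P(l, U) = (U + l) + 2*U = l + 3*U)
A(w, g) = g*w + w*(6 + g) (A(w, g) = (g + 3*2)*w + w*g = (g + 6)*w + g*w = (6 + g)*w + g*w = w*(6 + g) + g*w = g*w + w*(6 + g))
-198*A((1*0)*2, -6) - 409 = -396*(1*0)*2*(3 - 6) - 409 = -396*0*2*(-3) - 409 = -396*0*(-3) - 409 = -198*0 - 409 = 0 - 409 = -409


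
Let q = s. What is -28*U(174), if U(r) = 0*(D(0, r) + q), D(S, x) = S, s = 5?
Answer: 0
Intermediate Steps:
q = 5
U(r) = 0 (U(r) = 0*(0 + 5) = 0*5 = 0)
-28*U(174) = -28*0 = 0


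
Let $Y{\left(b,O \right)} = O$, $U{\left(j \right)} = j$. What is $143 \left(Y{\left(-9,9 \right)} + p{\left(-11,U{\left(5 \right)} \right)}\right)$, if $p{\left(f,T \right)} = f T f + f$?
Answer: $86229$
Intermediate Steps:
$p{\left(f,T \right)} = f + T f^{2}$ ($p{\left(f,T \right)} = T f f + f = T f^{2} + f = f + T f^{2}$)
$143 \left(Y{\left(-9,9 \right)} + p{\left(-11,U{\left(5 \right)} \right)}\right) = 143 \left(9 - 11 \left(1 + 5 \left(-11\right)\right)\right) = 143 \left(9 - 11 \left(1 - 55\right)\right) = 143 \left(9 - -594\right) = 143 \left(9 + 594\right) = 143 \cdot 603 = 86229$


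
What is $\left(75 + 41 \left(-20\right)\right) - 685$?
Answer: $-1430$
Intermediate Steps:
$\left(75 + 41 \left(-20\right)\right) - 685 = \left(75 - 820\right) - 685 = -745 - 685 = -1430$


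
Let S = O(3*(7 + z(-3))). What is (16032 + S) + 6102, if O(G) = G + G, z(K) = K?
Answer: 22158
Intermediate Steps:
O(G) = 2*G
S = 24 (S = 2*(3*(7 - 3)) = 2*(3*4) = 2*12 = 24)
(16032 + S) + 6102 = (16032 + 24) + 6102 = 16056 + 6102 = 22158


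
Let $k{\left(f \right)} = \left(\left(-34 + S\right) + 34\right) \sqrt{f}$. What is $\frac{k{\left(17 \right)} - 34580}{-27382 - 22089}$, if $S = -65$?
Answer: $\frac{34580}{49471} + \frac{65 \sqrt{17}}{49471} \approx 0.70441$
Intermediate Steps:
$k{\left(f \right)} = - 65 \sqrt{f}$ ($k{\left(f \right)} = \left(\left(-34 - 65\right) + 34\right) \sqrt{f} = \left(-99 + 34\right) \sqrt{f} = - 65 \sqrt{f}$)
$\frac{k{\left(17 \right)} - 34580}{-27382 - 22089} = \frac{- 65 \sqrt{17} - 34580}{-27382 - 22089} = \frac{-34580 - 65 \sqrt{17}}{-49471} = \left(-34580 - 65 \sqrt{17}\right) \left(- \frac{1}{49471}\right) = \frac{34580}{49471} + \frac{65 \sqrt{17}}{49471}$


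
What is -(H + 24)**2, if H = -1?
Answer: -529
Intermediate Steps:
-(H + 24)**2 = -(-1 + 24)**2 = -1*23**2 = -1*529 = -529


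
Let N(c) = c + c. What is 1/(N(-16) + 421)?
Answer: 1/389 ≈ 0.0025707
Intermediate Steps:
N(c) = 2*c
1/(N(-16) + 421) = 1/(2*(-16) + 421) = 1/(-32 + 421) = 1/389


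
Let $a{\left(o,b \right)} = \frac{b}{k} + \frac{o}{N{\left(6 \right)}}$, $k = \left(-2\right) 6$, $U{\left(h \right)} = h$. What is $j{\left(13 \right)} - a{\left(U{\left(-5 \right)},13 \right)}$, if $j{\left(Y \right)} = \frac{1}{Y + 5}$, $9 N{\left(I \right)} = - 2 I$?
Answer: $- \frac{47}{18} \approx -2.6111$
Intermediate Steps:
$N{\left(I \right)} = - \frac{2 I}{9}$ ($N{\left(I \right)} = \frac{\left(-2\right) I}{9} = - \frac{2 I}{9}$)
$k = -12$
$a{\left(o,b \right)} = - \frac{3 o}{4} - \frac{b}{12}$ ($a{\left(o,b \right)} = \frac{b}{-12} + \frac{o}{\left(- \frac{2}{9}\right) 6} = b \left(- \frac{1}{12}\right) + \frac{o}{- \frac{4}{3}} = - \frac{b}{12} + o \left(- \frac{3}{4}\right) = - \frac{b}{12} - \frac{3 o}{4} = - \frac{3 o}{4} - \frac{b}{12}$)
$j{\left(Y \right)} = \frac{1}{5 + Y}$
$j{\left(13 \right)} - a{\left(U{\left(-5 \right)},13 \right)} = \frac{1}{5 + 13} - \left(\left(- \frac{3}{4}\right) \left(-5\right) - \frac{13}{12}\right) = \frac{1}{18} - \left(\frac{15}{4} - \frac{13}{12}\right) = \frac{1}{18} - \frac{8}{3} = - \frac{47}{18}$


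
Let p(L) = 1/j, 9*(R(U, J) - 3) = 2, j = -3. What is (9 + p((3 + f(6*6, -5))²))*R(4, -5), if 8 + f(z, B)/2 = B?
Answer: 754/27 ≈ 27.926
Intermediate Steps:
R(U, J) = 29/9 (R(U, J) = 3 + (⅑)*2 = 3 + 2/9 = 29/9)
f(z, B) = -16 + 2*B
p(L) = -⅓ (p(L) = 1/(-3) = -⅓)
(9 + p((3 + f(6*6, -5))²))*R(4, -5) = (9 - ⅓)*(29/9) = (26/3)*(29/9) = 754/27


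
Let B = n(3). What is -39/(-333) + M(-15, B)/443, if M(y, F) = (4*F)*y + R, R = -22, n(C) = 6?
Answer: -36643/49173 ≈ -0.74518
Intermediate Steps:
B = 6
M(y, F) = -22 + 4*F*y (M(y, F) = (4*F)*y - 22 = 4*F*y - 22 = -22 + 4*F*y)
-39/(-333) + M(-15, B)/443 = -39/(-333) + (-22 + 4*6*(-15))/443 = -39*(-1/333) + (-22 - 360)*(1/443) = 13/111 - 382*1/443 = 13/111 - 382/443 = -36643/49173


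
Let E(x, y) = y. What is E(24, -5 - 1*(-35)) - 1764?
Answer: -1734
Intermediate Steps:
E(24, -5 - 1*(-35)) - 1764 = (-5 - 1*(-35)) - 1764 = (-5 + 35) - 1764 = 30 - 1764 = -1734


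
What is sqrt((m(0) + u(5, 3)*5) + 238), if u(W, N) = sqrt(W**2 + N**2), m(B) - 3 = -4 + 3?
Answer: sqrt(240 + 5*sqrt(34)) ≈ 16.406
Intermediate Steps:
m(B) = 2 (m(B) = 3 + (-4 + 3) = 3 - 1 = 2)
u(W, N) = sqrt(N**2 + W**2)
sqrt((m(0) + u(5, 3)*5) + 238) = sqrt((2 + sqrt(3**2 + 5**2)*5) + 238) = sqrt((2 + sqrt(9 + 25)*5) + 238) = sqrt((2 + sqrt(34)*5) + 238) = sqrt((2 + 5*sqrt(34)) + 238) = sqrt(240 + 5*sqrt(34))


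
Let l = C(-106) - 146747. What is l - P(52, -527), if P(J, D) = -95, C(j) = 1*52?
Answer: -146600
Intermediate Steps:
C(j) = 52
l = -146695 (l = 52 - 146747 = -146695)
l - P(52, -527) = -146695 - 1*(-95) = -146695 + 95 = -146600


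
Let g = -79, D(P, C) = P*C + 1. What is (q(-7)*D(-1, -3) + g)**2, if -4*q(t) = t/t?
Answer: 6400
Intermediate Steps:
D(P, C) = 1 + C*P (D(P, C) = C*P + 1 = 1 + C*P)
q(t) = -1/4 (q(t) = -t/(4*t) = -1/4*1 = -1/4)
(q(-7)*D(-1, -3) + g)**2 = (-(1 - 3*(-1))/4 - 79)**2 = (-(1 + 3)/4 - 79)**2 = (-1/4*4 - 79)**2 = (-1 - 79)**2 = (-80)**2 = 6400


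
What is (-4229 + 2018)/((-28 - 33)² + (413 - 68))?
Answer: -2211/4066 ≈ -0.54378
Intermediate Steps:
(-4229 + 2018)/((-28 - 33)² + (413 - 68)) = -2211/((-61)² + 345) = -2211/(3721 + 345) = -2211/4066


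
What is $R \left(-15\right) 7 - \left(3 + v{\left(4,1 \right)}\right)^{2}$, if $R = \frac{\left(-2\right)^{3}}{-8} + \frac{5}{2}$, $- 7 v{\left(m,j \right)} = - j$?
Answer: $- \frac{36983}{98} \approx -377.38$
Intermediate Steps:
$v{\left(m,j \right)} = \frac{j}{7}$ ($v{\left(m,j \right)} = - \frac{\left(-1\right) j}{7} = \frac{j}{7}$)
$R = \frac{7}{2}$ ($R = \left(-8\right) \left(- \frac{1}{8}\right) + 5 \cdot \frac{1}{2} = 1 + \frac{5}{2} = \frac{7}{2} \approx 3.5$)
$R \left(-15\right) 7 - \left(3 + v{\left(4,1 \right)}\right)^{2} = \frac{7}{2} \left(-15\right) 7 - \left(3 + \frac{1}{7} \cdot 1\right)^{2} = \left(- \frac{105}{2}\right) 7 - \left(3 + \frac{1}{7}\right)^{2} = - \frac{735}{2} - \left(\frac{22}{7}\right)^{2} = - \frac{735}{2} - \frac{484}{49} = - \frac{36983}{98}$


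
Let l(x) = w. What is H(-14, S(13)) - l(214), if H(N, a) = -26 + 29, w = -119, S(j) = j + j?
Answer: 122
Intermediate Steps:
S(j) = 2*j
l(x) = -119
H(N, a) = 3
H(-14, S(13)) - l(214) = 3 - 1*(-119) = 3 + 119 = 122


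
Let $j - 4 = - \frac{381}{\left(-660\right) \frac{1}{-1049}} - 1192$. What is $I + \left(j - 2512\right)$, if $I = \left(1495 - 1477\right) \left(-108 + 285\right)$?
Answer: $- \frac{246303}{220} \approx -1119.6$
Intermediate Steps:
$I = 3186$ ($I = 18 \cdot 177 = 3186$)
$j = - \frac{394583}{220}$ ($j = 4 - \left(1192 + \frac{381}{\left(-660\right) \frac{1}{-1049}}\right) = 4 - \left(1192 + \frac{381}{\left(-660\right) \left(- \frac{1}{1049}\right)}\right) = 4 - \left(1192 + \frac{381}{\frac{660}{1049}}\right) = 4 - \frac{395463}{220} = - \frac{394583}{220} \approx -1793.6$)
$I + \left(j - 2512\right) = 3186 - \frac{947223}{220} = - \frac{246303}{220}$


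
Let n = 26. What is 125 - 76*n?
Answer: -1851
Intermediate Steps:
125 - 76*n = 125 - 76*26 = 125 - 1976 = -1851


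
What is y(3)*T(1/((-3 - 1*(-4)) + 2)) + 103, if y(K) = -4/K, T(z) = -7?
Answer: 337/3 ≈ 112.33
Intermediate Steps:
y(3)*T(1/((-3 - 1*(-4)) + 2)) + 103 = -4/3*(-7) + 103 = 28/3 + 103 = 337/3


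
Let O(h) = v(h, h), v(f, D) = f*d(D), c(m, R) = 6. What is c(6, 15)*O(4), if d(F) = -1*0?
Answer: 0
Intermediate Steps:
d(F) = 0
v(f, D) = 0 (v(f, D) = f*0 = 0)
O(h) = 0
c(6, 15)*O(4) = 6*0 = 0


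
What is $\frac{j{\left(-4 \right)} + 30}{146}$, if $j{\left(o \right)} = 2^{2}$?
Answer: $\frac{17}{73} \approx 0.23288$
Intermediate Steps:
$j{\left(o \right)} = 4$
$\frac{j{\left(-4 \right)} + 30}{146} = \frac{4 + 30}{146} = \frac{1}{146} \cdot 34 = \frac{17}{73}$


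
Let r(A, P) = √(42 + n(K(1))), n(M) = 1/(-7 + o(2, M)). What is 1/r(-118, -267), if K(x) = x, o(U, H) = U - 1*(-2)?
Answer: √15/25 ≈ 0.15492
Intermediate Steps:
o(U, H) = 2 + U (o(U, H) = U + 2 = 2 + U)
n(M) = -⅓ (n(M) = 1/(-7 + (2 + 2)) = 1/(-7 + 4) = 1/(-3) = -⅓)
r(A, P) = 5*√15/3 (r(A, P) = √(42 - ⅓) = √(125/3) = 5*√15/3)
1/r(-118, -267) = 1/(5*√15/3) = √15/25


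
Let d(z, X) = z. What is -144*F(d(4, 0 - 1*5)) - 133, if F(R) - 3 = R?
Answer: -1141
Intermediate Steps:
F(R) = 3 + R
-144*F(d(4, 0 - 1*5)) - 133 = -144*(3 + 4) - 133 = -144*7 - 133 = -1008 - 133 = -1141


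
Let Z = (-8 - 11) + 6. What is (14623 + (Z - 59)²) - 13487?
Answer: 6320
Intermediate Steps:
Z = -13 (Z = -19 + 6 = -13)
(14623 + (Z - 59)²) - 13487 = (14623 + (-13 - 59)²) - 13487 = (14623 + (-72)²) - 13487 = (14623 + 5184) - 13487 = 19807 - 13487 = 6320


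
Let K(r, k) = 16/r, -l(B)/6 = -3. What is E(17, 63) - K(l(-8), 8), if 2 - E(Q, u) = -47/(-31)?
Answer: -113/279 ≈ -0.40502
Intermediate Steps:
E(Q, u) = 15/31 (E(Q, u) = 2 - (-47)/(-31) = 2 - (-47)*(-1)/31 = 2 - 1*47/31 = 2 - 47/31 = 15/31)
l(B) = 18 (l(B) = -6*(-3) = 18)
E(17, 63) - K(l(-8), 8) = 15/31 - 16/18 = 15/31 - 1*8/9 = 15/31 - 8/9 = -113/279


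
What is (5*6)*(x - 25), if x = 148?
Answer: 3690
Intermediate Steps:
(5*6)*(x - 25) = (5*6)*(148 - 25) = 30*123 = 3690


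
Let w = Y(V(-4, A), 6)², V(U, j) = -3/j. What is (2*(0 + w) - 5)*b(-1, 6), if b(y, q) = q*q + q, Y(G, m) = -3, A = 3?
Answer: 546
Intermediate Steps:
b(y, q) = q + q² (b(y, q) = q² + q = q + q²)
w = 9 (w = (-3)² = 9)
(2*(0 + w) - 5)*b(-1, 6) = (2*(0 + 9) - 5)*(6*(1 + 6)) = (2*9 - 5)*(6*7) = (18 - 5)*42 = 13*42 = 546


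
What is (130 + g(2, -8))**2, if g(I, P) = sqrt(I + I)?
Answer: 17424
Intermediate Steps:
g(I, P) = sqrt(2)*sqrt(I) (g(I, P) = sqrt(2*I) = sqrt(2)*sqrt(I))
(130 + g(2, -8))**2 = (130 + sqrt(2)*sqrt(2))**2 = (130 + 2)**2 = 132**2 = 17424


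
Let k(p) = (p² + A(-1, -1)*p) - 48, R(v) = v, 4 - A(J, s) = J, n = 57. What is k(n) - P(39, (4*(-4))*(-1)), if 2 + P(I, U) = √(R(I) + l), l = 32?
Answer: 3488 - √71 ≈ 3479.6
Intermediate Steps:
A(J, s) = 4 - J
P(I, U) = -2 + √(32 + I) (P(I, U) = -2 + √(I + 32) = -2 + √(32 + I))
k(p) = -48 + p² + 5*p (k(p) = (p² + (4 - 1*(-1))*p) - 48 = (p² + (4 + 1)*p) - 48 = (p² + 5*p) - 48 = -48 + p² + 5*p)
k(n) - P(39, (4*(-4))*(-1)) = (-48 + 57² + 5*57) - (-2 + √(32 + 39)) = (-48 + 3249 + 285) - (-2 + √71) = 3486 + (2 - √71) = 3488 - √71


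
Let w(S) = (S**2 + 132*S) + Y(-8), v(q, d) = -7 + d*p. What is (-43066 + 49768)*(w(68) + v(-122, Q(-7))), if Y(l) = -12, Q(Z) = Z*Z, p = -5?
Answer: 89377872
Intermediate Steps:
Q(Z) = Z**2
v(q, d) = -7 - 5*d (v(q, d) = -7 + d*(-5) = -7 - 5*d)
w(S) = -12 + S**2 + 132*S (w(S) = (S**2 + 132*S) - 12 = -12 + S**2 + 132*S)
(-43066 + 49768)*(w(68) + v(-122, Q(-7))) = (-43066 + 49768)*((-12 + 68**2 + 132*68) + (-7 - 5*(-7)**2)) = 6702*((-12 + 4624 + 8976) + (-7 - 5*49)) = 6702*(13588 + (-7 - 245)) = 6702*(13588 - 252) = 6702*13336 = 89377872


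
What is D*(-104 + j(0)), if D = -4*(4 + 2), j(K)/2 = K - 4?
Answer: 2688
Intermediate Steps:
j(K) = -8 + 2*K (j(K) = 2*(K - 4) = 2*(-4 + K) = -8 + 2*K)
D = -24 (D = -4*6 = -24)
D*(-104 + j(0)) = -24*(-104 + (-8 + 2*0)) = -24*(-104 + (-8 + 0)) = -24*(-104 - 8) = -24*(-112) = 2688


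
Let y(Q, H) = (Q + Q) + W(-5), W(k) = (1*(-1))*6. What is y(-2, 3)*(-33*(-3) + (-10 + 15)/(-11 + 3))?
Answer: -3935/4 ≈ -983.75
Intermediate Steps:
W(k) = -6 (W(k) = -1*6 = -6)
y(Q, H) = -6 + 2*Q (y(Q, H) = (Q + Q) - 6 = 2*Q - 6 = -6 + 2*Q)
y(-2, 3)*(-33*(-3) + (-10 + 15)/(-11 + 3)) = (-6 + 2*(-2))*(-33*(-3) + (-10 + 15)/(-11 + 3)) = (-6 - 4)*(99 + 5/(-8)) = -10*(99 + 5*(-1/8)) = -10*(99 - 5/8) = -10*787/8 = -3935/4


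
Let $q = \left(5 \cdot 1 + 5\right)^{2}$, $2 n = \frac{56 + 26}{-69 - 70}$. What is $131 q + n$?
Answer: $\frac{1820859}{139} \approx 13100.0$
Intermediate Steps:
$n = - \frac{41}{139}$ ($n = \frac{\left(56 + 26\right) \frac{1}{-69 - 70}}{2} = \frac{82 \frac{1}{-139}}{2} = \frac{82 \left(- \frac{1}{139}\right)}{2} = \frac{1}{2} \left(- \frac{82}{139}\right) = - \frac{41}{139} \approx -0.29496$)
$q = 100$ ($q = \left(5 + 5\right)^{2} = 10^{2} = 100$)
$131 q + n = 131 \cdot 100 - \frac{41}{139} = 13100 - \frac{41}{139} = \frac{1820859}{139}$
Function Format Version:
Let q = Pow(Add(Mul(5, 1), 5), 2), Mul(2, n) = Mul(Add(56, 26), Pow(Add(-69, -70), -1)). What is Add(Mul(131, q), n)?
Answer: Rational(1820859, 139) ≈ 13100.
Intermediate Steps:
n = Rational(-41, 139) (n = Mul(Rational(1, 2), Mul(Add(56, 26), Pow(Add(-69, -70), -1))) = Mul(Rational(1, 2), Mul(82, Pow(-139, -1))) = Mul(Rational(1, 2), Mul(82, Rational(-1, 139))) = Mul(Rational(1, 2), Rational(-82, 139)) = Rational(-41, 139) ≈ -0.29496)
q = 100 (q = Pow(Add(5, 5), 2) = Pow(10, 2) = 100)
Add(Mul(131, q), n) = Add(Mul(131, 100), Rational(-41, 139)) = Add(13100, Rational(-41, 139)) = Rational(1820859, 139)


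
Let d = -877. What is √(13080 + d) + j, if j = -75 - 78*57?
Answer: -4521 + √12203 ≈ -4410.5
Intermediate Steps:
j = -4521 (j = -75 - 4446 = -4521)
√(13080 + d) + j = √(13080 - 877) - 4521 = √12203 - 4521 = -4521 + √12203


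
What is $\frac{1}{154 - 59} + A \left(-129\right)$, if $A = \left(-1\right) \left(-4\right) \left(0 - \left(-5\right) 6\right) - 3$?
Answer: $- \frac{1433834}{95} \approx -15093.0$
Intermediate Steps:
$A = 117$ ($A = 4 \left(0 - -30\right) - 3 = 4 \left(0 + 30\right) - 3 = 4 \cdot 30 - 3 = 120 - 3 = 117$)
$\frac{1}{154 - 59} + A \left(-129\right) = \frac{1}{154 - 59} + 117 \left(-129\right) = \frac{1}{95} - 15093 = - \frac{1433834}{95}$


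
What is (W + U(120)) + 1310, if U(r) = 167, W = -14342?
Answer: -12865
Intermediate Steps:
(W + U(120)) + 1310 = (-14342 + 167) + 1310 = -14175 + 1310 = -12865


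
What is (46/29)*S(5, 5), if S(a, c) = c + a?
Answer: 460/29 ≈ 15.862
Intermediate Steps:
S(a, c) = a + c
(46/29)*S(5, 5) = (46/29)*(5 + 5) = (46*(1/29))*10 = (46/29)*10 = 460/29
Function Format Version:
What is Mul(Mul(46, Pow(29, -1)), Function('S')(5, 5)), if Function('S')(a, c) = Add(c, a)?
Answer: Rational(460, 29) ≈ 15.862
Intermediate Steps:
Function('S')(a, c) = Add(a, c)
Mul(Mul(46, Pow(29, -1)), Function('S')(5, 5)) = Mul(Mul(46, Pow(29, -1)), Add(5, 5)) = Mul(Mul(46, Rational(1, 29)), 10) = Mul(Rational(46, 29), 10) = Rational(460, 29)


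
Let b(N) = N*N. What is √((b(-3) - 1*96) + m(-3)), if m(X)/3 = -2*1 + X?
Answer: I*√102 ≈ 10.1*I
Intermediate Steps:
m(X) = -6 + 3*X (m(X) = 3*(-2*1 + X) = 3*(-2 + X) = -6 + 3*X)
b(N) = N²
√((b(-3) - 1*96) + m(-3)) = √(((-3)² - 1*96) + (-6 + 3*(-3))) = √((9 - 96) + (-6 - 9)) = √(-87 - 15) = √(-102) = I*√102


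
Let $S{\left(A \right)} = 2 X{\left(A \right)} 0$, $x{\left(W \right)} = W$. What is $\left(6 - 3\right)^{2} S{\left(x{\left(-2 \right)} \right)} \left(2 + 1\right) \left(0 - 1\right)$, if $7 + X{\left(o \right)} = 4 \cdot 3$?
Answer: $0$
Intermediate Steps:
$X{\left(o \right)} = 5$ ($X{\left(o \right)} = -7 + 4 \cdot 3 = -7 + 12 = 5$)
$S{\left(A \right)} = 0$ ($S{\left(A \right)} = 2 \cdot 5 \cdot 0 = 10 \cdot 0 = 0$)
$\left(6 - 3\right)^{2} S{\left(x{\left(-2 \right)} \right)} \left(2 + 1\right) \left(0 - 1\right) = \left(6 - 3\right)^{2} \cdot 0 \left(2 + 1\right) \left(0 - 1\right) = 3^{2} \cdot 0 \cdot 3 \left(-1\right) = 9 \cdot 0 \left(-3\right) = 0 \left(-3\right) = 0$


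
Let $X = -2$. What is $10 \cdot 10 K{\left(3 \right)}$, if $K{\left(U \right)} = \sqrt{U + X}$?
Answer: $100$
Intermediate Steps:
$K{\left(U \right)} = \sqrt{-2 + U}$ ($K{\left(U \right)} = \sqrt{U - 2} = \sqrt{-2 + U}$)
$10 \cdot 10 K{\left(3 \right)} = 10 \cdot 10 \sqrt{-2 + 3} = 100 \sqrt{1} = 100 \cdot 1 = 100$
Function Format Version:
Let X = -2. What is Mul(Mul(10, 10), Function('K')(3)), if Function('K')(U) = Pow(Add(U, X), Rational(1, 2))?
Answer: 100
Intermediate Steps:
Function('K')(U) = Pow(Add(-2, U), Rational(1, 2)) (Function('K')(U) = Pow(Add(U, -2), Rational(1, 2)) = Pow(Add(-2, U), Rational(1, 2)))
Mul(Mul(10, 10), Function('K')(3)) = Mul(Mul(10, 10), Pow(Add(-2, 3), Rational(1, 2))) = Mul(100, Pow(1, Rational(1, 2))) = Mul(100, 1) = 100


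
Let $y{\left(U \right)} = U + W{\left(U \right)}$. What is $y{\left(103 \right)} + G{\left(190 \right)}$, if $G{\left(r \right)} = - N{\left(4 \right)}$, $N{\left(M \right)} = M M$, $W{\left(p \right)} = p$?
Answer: $190$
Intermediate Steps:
$y{\left(U \right)} = 2 U$ ($y{\left(U \right)} = U + U = 2 U$)
$N{\left(M \right)} = M^{2}$
$G{\left(r \right)} = -16$ ($G{\left(r \right)} = - 4^{2} = \left(-1\right) 16 = -16$)
$y{\left(103 \right)} + G{\left(190 \right)} = 2 \cdot 103 - 16 = 206 - 16 = 190$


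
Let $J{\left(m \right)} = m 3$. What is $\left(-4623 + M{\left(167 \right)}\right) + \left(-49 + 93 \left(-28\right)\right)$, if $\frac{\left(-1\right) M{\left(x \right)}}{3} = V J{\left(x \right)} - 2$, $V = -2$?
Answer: $-4264$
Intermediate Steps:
$J{\left(m \right)} = 3 m$
$M{\left(x \right)} = 6 + 18 x$ ($M{\left(x \right)} = - 3 \left(- 2 \cdot 3 x - 2\right) = - 3 \left(- 6 x - 2\right) = - 3 \left(-2 - 6 x\right) = 6 + 18 x$)
$\left(-4623 + M{\left(167 \right)}\right) + \left(-49 + 93 \left(-28\right)\right) = \left(-4623 + \left(6 + 18 \cdot 167\right)\right) + \left(-49 + 93 \left(-28\right)\right) = \left(-4623 + \left(6 + 3006\right)\right) - 2653 = \left(-4623 + 3012\right) - 2653 = -1611 - 2653 = -4264$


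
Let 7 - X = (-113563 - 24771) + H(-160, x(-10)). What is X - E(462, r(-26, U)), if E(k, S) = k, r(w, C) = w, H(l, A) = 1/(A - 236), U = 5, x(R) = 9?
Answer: 31298534/227 ≈ 1.3788e+5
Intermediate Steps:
H(l, A) = 1/(-236 + A)
X = 31403408/227 (X = 7 - ((-113563 - 24771) + 1/(-236 + 9)) = 7 - (-138334 + 1/(-227)) = 7 - (-138334 - 1/227) = 7 - 1*(-31401819/227) = 7 + 31401819/227 = 31403408/227 ≈ 1.3834e+5)
X - E(462, r(-26, U)) = 31403408/227 - 1*462 = 31403408/227 - 462 = 31298534/227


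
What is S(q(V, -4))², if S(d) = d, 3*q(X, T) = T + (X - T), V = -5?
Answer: 25/9 ≈ 2.7778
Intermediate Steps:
q(X, T) = X/3 (q(X, T) = (T + (X - T))/3 = X/3)
S(q(V, -4))² = ((⅓)*(-5))² = (-5/3)² = 25/9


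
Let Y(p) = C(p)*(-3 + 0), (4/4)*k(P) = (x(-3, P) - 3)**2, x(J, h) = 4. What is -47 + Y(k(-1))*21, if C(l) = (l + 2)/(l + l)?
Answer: -283/2 ≈ -141.50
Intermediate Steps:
C(l) = (2 + l)/(2*l) (C(l) = (2 + l)/((2*l)) = (2 + l)*(1/(2*l)) = (2 + l)/(2*l))
k(P) = 1 (k(P) = (4 - 3)**2 = 1**2 = 1)
Y(p) = -3*(2 + p)/(2*p) (Y(p) = ((2 + p)/(2*p))*(-3 + 0) = ((2 + p)/(2*p))*(-3) = -3*(2 + p)/(2*p))
-47 + Y(k(-1))*21 = -47 + (-3/2 - 3/1)*21 = -47 + (-3/2 - 3*1)*21 = -47 + (-3/2 - 3)*21 = -47 - 9/2*21 = -47 - 189/2 = -283/2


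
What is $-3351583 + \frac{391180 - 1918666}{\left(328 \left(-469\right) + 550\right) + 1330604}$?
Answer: $- \frac{1972946964106}{588661} \approx -3.3516 \cdot 10^{6}$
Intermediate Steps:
$-3351583 + \frac{391180 - 1918666}{\left(328 \left(-469\right) + 550\right) + 1330604} = -3351583 - \frac{1527486}{\left(-153832 + 550\right) + 1330604} = -3351583 - \frac{1527486}{-153282 + 1330604} = -3351583 - \frac{1527486}{1177322} = -3351583 - \frac{763743}{588661} = - \frac{1972946964106}{588661}$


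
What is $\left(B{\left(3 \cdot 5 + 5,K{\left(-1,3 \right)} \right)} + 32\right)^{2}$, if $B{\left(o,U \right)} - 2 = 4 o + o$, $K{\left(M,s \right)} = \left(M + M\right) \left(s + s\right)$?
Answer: $17956$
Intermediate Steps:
$K{\left(M,s \right)} = 4 M s$ ($K{\left(M,s \right)} = 2 M 2 s = 4 M s$)
$B{\left(o,U \right)} = 2 + 5 o$ ($B{\left(o,U \right)} = 2 + \left(4 o + o\right) = 2 + 5 o$)
$\left(B{\left(3 \cdot 5 + 5,K{\left(-1,3 \right)} \right)} + 32\right)^{2} = \left(\left(2 + 5 \left(3 \cdot 5 + 5\right)\right) + 32\right)^{2} = \left(\left(2 + 5 \left(15 + 5\right)\right) + 32\right)^{2} = \left(\left(2 + 5 \cdot 20\right) + 32\right)^{2} = \left(\left(2 + 100\right) + 32\right)^{2} = \left(102 + 32\right)^{2} = 134^{2} = 17956$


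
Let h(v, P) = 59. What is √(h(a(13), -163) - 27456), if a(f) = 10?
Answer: I*√27397 ≈ 165.52*I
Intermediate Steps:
√(h(a(13), -163) - 27456) = √(59 - 27456) = √(-27397) = I*√27397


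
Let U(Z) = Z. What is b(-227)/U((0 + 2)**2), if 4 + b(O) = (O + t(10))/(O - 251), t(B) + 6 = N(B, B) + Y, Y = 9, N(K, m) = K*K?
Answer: -447/478 ≈ -0.93515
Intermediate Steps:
N(K, m) = K**2
t(B) = 3 + B**2 (t(B) = -6 + (B**2 + 9) = -6 + (9 + B**2) = 3 + B**2)
b(O) = -4 + (103 + O)/(-251 + O) (b(O) = -4 + (O + (3 + 10**2))/(O - 251) = -4 + (O + (3 + 100))/(-251 + O) = -4 + (O + 103)/(-251 + O) = -4 + (103 + O)/(-251 + O))
b(-227)/U((0 + 2)**2) = (3*(369 - 1*(-227))/(-251 - 227))/((0 + 2)**2) = (3*(369 + 227)/(-478))/(2**2) = (3*(-1/478)*596)/4 = -894/239*1/4 = -447/478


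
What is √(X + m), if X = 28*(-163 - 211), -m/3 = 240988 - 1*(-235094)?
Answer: I*√1438718 ≈ 1199.5*I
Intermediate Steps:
m = -1428246 (m = -3*(240988 - 1*(-235094)) = -3*(240988 + 235094) = -3*476082 = -1428246)
X = -10472 (X = 28*(-374) = -10472)
√(X + m) = √(-10472 - 1428246) = √(-1438718) = I*√1438718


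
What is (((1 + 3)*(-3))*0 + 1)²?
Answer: 1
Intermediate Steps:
(((1 + 3)*(-3))*0 + 1)² = ((4*(-3))*0 + 1)² = (-12*0 + 1)² = (0 + 1)² = 1² = 1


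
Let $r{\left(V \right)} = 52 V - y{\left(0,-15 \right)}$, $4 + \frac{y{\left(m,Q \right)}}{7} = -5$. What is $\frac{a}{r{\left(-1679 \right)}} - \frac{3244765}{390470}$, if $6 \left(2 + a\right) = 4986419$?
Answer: $- \frac{182278973792}{10219966545} \approx -17.836$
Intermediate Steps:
$y{\left(m,Q \right)} = -63$ ($y{\left(m,Q \right)} = -28 + 7 \left(-5\right) = -28 - 35 = -63$)
$a = \frac{4986407}{6}$ ($a = -2 + \frac{1}{6} \cdot 4986419 = -2 + \frac{4986419}{6} = \frac{4986407}{6} \approx 8.3107 \cdot 10^{5}$)
$r{\left(V \right)} = 63 + 52 V$ ($r{\left(V \right)} = 52 V - -63 = 52 V + 63 = 63 + 52 V$)
$\frac{a}{r{\left(-1679 \right)}} - \frac{3244765}{390470} = \frac{4986407}{6 \left(63 + 52 \left(-1679\right)\right)} - \frac{3244765}{390470} = \frac{4986407}{6 \left(63 - 87308\right)} - \frac{648953}{78094} = \frac{4986407}{6 \left(-87245\right)} - \frac{648953}{78094} = \frac{4986407}{6} \left(- \frac{1}{87245}\right) - \frac{648953}{78094} = - \frac{4986407}{523470} - \frac{648953}{78094} = - \frac{182278973792}{10219966545}$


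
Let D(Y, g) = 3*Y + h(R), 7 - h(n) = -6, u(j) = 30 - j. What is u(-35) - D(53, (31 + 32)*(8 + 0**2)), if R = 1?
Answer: -107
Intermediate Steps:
h(n) = 13 (h(n) = 7 - 1*(-6) = 7 + 6 = 13)
D(Y, g) = 13 + 3*Y (D(Y, g) = 3*Y + 13 = 13 + 3*Y)
u(-35) - D(53, (31 + 32)*(8 + 0**2)) = (30 - 1*(-35)) - (13 + 3*53) = (30 + 35) - (13 + 159) = 65 - 1*172 = 65 - 172 = -107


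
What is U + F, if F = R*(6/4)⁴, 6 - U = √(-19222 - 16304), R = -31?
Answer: -2415/16 - I*√35526 ≈ -150.94 - 188.48*I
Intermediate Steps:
U = 6 - I*√35526 (U = 6 - √(-19222 - 16304) = 6 - √(-35526) = 6 - I*√35526 ≈ 6.0 - 188.48*I)
F = -2511/16 (F = -31*(6/4)⁴ = -31*(6*(¼))⁴ = -31*(3/2)⁴ = -31*81/16 = -2511/16 ≈ -156.94)
U + F = (6 - I*√35526) - 2511/16 = -2415/16 - I*√35526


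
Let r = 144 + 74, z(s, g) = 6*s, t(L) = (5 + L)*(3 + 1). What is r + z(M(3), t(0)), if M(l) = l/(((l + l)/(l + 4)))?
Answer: 239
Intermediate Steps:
t(L) = 20 + 4*L (t(L) = (5 + L)*4 = 20 + 4*L)
M(l) = 2 + l/2 (M(l) = l/(((2*l)/(4 + l))) = l/((2*l/(4 + l))) = l*((4 + l)/(2*l)) = 2 + l/2)
r = 218
r + z(M(3), t(0)) = 218 + 6*(2 + (½)*3) = 218 + 6*(2 + 3/2) = 218 + 6*(7/2) = 218 + 21 = 239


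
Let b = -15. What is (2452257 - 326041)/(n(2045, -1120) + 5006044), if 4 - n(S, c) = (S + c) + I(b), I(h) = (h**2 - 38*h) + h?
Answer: 2126216/5004343 ≈ 0.42487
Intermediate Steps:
I(h) = h**2 - 37*h
n(S, c) = -776 - S - c (n(S, c) = 4 - ((S + c) - 15*(-37 - 15)) = 4 - ((S + c) - 15*(-52)) = 4 - ((S + c) + 780) = 4 - (780 + S + c) = 4 + (-780 - S - c) = -776 - S - c)
(2452257 - 326041)/(n(2045, -1120) + 5006044) = (2452257 - 326041)/((-776 - 1*2045 - 1*(-1120)) + 5006044) = 2126216/((-776 - 2045 + 1120) + 5006044) = 2126216/(-1701 + 5006044) = 2126216/5004343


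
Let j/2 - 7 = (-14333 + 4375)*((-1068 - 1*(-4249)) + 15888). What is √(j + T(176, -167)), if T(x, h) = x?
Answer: I*√379778014 ≈ 19488.0*I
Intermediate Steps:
j = -379778190 (j = 14 + 2*((-14333 + 4375)*((-1068 - 1*(-4249)) + 15888)) = 14 + 2*(-9958*((-1068 + 4249) + 15888)) = 14 + 2*(-9958*(3181 + 15888)) = 14 + 2*(-9958*19069) = 14 + 2*(-189889102) = 14 - 379778204 = -379778190)
√(j + T(176, -167)) = √(-379778190 + 176) = √(-379778014) = I*√379778014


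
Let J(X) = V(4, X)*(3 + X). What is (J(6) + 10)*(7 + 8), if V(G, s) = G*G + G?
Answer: 2850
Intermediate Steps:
V(G, s) = G + G**2 (V(G, s) = G**2 + G = G + G**2)
J(X) = 60 + 20*X (J(X) = (4*(1 + 4))*(3 + X) = (4*5)*(3 + X) = 20*(3 + X) = 60 + 20*X)
(J(6) + 10)*(7 + 8) = ((60 + 20*6) + 10)*(7 + 8) = ((60 + 120) + 10)*15 = (180 + 10)*15 = 190*15 = 2850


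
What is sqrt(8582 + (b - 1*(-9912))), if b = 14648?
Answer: sqrt(33142) ≈ 182.05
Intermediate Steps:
sqrt(8582 + (b - 1*(-9912))) = sqrt(8582 + (14648 - 1*(-9912))) = sqrt(8582 + (14648 + 9912)) = sqrt(8582 + 24560) = sqrt(33142)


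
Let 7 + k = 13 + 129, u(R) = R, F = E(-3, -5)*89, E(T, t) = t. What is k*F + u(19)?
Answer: -60056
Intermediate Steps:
F = -445 (F = -5*89 = -445)
k = 135 (k = -7 + (13 + 129) = -7 + 142 = 135)
k*F + u(19) = 135*(-445) + 19 = -60075 + 19 = -60056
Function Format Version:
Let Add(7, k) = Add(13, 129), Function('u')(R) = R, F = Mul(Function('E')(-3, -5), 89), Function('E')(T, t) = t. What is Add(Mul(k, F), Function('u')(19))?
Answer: -60056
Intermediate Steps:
F = -445 (F = Mul(-5, 89) = -445)
k = 135 (k = Add(-7, Add(13, 129)) = Add(-7, 142) = 135)
Add(Mul(k, F), Function('u')(19)) = Add(Mul(135, -445), 19) = Add(-60075, 19) = -60056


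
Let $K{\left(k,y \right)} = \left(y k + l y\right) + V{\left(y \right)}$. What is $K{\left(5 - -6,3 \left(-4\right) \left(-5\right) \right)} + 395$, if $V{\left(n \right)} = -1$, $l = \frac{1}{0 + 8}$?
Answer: $\frac{2123}{2} \approx 1061.5$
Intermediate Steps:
$l = \frac{1}{8} \approx 0.125$
$K{\left(k,y \right)} = -1 + \frac{y}{8} + k y$ ($K{\left(k,y \right)} = \left(y k + \frac{y}{8}\right) - 1 = \left(k y + \frac{y}{8}\right) - 1 = \left(\frac{y}{8} + k y\right) - 1 = -1 + \frac{y}{8} + k y$)
$K{\left(5 - -6,3 \left(-4\right) \left(-5\right) \right)} + 395 = \left(-1 + \frac{3 \left(-4\right) \left(-5\right)}{8} + \left(5 - -6\right) 3 \left(-4\right) \left(-5\right)\right) + 395 = \left(-1 + \frac{\left(-12\right) \left(-5\right)}{8} + \left(5 + 6\right) \left(\left(-12\right) \left(-5\right)\right)\right) + 395 = \left(-1 + \frac{1}{8} \cdot 60 + 11 \cdot 60\right) + 395 = \left(-1 + \frac{15}{2} + 660\right) + 395 = \frac{1333}{2} + 395 = \frac{2123}{2}$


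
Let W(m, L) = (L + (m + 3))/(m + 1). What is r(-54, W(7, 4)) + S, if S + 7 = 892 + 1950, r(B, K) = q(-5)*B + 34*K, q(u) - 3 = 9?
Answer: 4493/2 ≈ 2246.5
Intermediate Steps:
q(u) = 12 (q(u) = 3 + 9 = 12)
W(m, L) = (3 + L + m)/(1 + m) (W(m, L) = (L + (3 + m))/(1 + m) = (3 + L + m)/(1 + m))
r(B, K) = 12*B + 34*K
S = 2835 (S = -7 + (892 + 1950) = -7 + 2842 = 2835)
r(-54, W(7, 4)) + S = (12*(-54) + 34*((3 + 4 + 7)/(1 + 7))) + 2835 = (-648 + 34*(14/8)) + 2835 = (-648 + 34*((⅛)*14)) + 2835 = (-648 + 34*(7/4)) + 2835 = (-648 + 119/2) + 2835 = -1177/2 + 2835 = 4493/2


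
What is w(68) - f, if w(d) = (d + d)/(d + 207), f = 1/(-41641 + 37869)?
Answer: 513267/1037300 ≈ 0.49481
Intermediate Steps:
f = -1/3772 (f = 1/(-3772) = -1/3772 ≈ -0.00026511)
w(d) = 2*d/(207 + d) (w(d) = (2*d)/(207 + d) = 2*d/(207 + d))
w(68) - f = 2*68/(207 + 68) - 1*(-1/3772) = 2*68/275 + 1/3772 = 2*68*(1/275) + 1/3772 = 136/275 + 1/3772 = 513267/1037300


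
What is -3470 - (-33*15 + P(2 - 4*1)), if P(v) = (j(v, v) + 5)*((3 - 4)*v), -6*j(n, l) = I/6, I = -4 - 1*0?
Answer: -26867/9 ≈ -2985.2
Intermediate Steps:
I = -4 (I = -4 + 0 = -4)
j(n, l) = ⅑ (j(n, l) = -(-2)/(3*6) = -⅙*(-⅔) = ⅑)
P(v) = -46*v/9 (P(v) = (⅑ + 5)*((3 - 4)*v) = 46*(-v)/9 = -46*v/9)
-3470 - (-33*15 + P(2 - 4*1)) = -3470 - (-33*15 - 46*(2 - 4*1)/9) = -3470 - (-495 - 46*(2 - 4)/9) = -3470 - (-495 - 46/9*(-2)) = -3470 - (-495 + 92/9) = -3470 - 1*(-4363/9) = -3470 + 4363/9 = -26867/9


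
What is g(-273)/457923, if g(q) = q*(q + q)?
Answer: 49686/152641 ≈ 0.32551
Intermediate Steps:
g(q) = 2*q² (g(q) = q*(2*q) = 2*q²)
g(-273)/457923 = (2*(-273)²)/457923 = (2*74529)*(1/457923) = 149058*(1/457923) = 49686/152641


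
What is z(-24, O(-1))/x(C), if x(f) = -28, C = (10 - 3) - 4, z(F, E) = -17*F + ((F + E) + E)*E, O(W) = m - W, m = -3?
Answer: -116/7 ≈ -16.571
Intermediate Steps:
O(W) = -3 - W
z(F, E) = -17*F + E*(F + 2*E) (z(F, E) = -17*F + ((E + F) + E)*E = -17*F + (F + 2*E)*E = -17*F + E*(F + 2*E))
C = 3 (C = 7 - 4 = 3)
z(-24, O(-1))/x(C) = (-17*(-24) + 2*(-3 - 1*(-1))**2 + (-3 - 1*(-1))*(-24))/(-28) = (408 + 2*(-3 + 1)**2 + (-3 + 1)*(-24))*(-1/28) = (408 + 2*(-2)**2 - 2*(-24))*(-1/28) = (408 + 2*4 + 48)*(-1/28) = (408 + 8 + 48)*(-1/28) = 464*(-1/28) = -116/7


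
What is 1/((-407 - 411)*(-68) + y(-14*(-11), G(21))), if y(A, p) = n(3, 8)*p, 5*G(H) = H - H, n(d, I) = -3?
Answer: 1/55624 ≈ 1.7978e-5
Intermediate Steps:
G(H) = 0 (G(H) = (H - H)/5 = (1/5)*0 = 0)
y(A, p) = -3*p
1/((-407 - 411)*(-68) + y(-14*(-11), G(21))) = 1/((-407 - 411)*(-68) - 3*0) = 1/(-818*(-68) + 0) = 1/(55624 + 0) = 1/55624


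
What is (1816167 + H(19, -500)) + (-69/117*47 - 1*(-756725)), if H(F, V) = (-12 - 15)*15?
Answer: 100325912/39 ≈ 2.5725e+6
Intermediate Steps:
H(F, V) = -405 (H(F, V) = -27*15 = -405)
(1816167 + H(19, -500)) + (-69/117*47 - 1*(-756725)) = (1816167 - 405) + (-69/117*47 - 1*(-756725)) = 1815762 + (-69*1/117*47 + 756725) = 1815762 + (-23/39*47 + 756725) = 1815762 + (-1081/39 + 756725) = 1815762 + 29511194/39 = 100325912/39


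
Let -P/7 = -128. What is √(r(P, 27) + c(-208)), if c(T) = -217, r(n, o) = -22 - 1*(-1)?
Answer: I*√238 ≈ 15.427*I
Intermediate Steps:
P = 896 (P = -7*(-128) = 896)
r(n, o) = -21 (r(n, o) = -22 + 1 = -21)
√(r(P, 27) + c(-208)) = √(-21 - 217) = √(-238) = I*√238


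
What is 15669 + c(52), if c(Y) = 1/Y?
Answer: 814789/52 ≈ 15669.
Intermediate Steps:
15669 + c(52) = 15669 + 1/52 = 814789/52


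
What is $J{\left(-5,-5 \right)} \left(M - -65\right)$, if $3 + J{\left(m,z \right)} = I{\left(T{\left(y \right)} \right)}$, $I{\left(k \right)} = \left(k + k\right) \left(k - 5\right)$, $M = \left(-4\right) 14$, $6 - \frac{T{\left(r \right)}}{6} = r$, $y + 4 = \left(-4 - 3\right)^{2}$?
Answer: $1006641$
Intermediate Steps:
$y = 45$ ($y = -4 + \left(-4 - 3\right)^{2} = -4 + \left(-7\right)^{2} = -4 + 49 = 45$)
$T{\left(r \right)} = 36 - 6 r$
$M = -56$
$I{\left(k \right)} = 2 k \left(-5 + k\right)$
$J{\left(m,z \right)} = 111849$ ($J{\left(m,z \right)} = -3 + 2 \left(36 - 270\right) \left(-5 + \left(36 - 270\right)\right) = -3 + 2 \left(-234\right) \left(-5 - 234\right) = -3 + 2 \left(-234\right) \left(-239\right) = -3 + 111852 = 111849$)
$J{\left(-5,-5 \right)} \left(M - -65\right) = 111849 \left(-56 - -65\right) = 111849 \left(-56 + 65\right) = 111849 \cdot 9 = 1006641$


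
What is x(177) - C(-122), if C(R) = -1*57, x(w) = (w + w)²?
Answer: 125373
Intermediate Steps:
x(w) = 4*w² (x(w) = (2*w)² = 4*w²)
C(R) = -57
x(177) - C(-122) = 4*177² - 1*(-57) = 4*31329 + 57 = 125316 + 57 = 125373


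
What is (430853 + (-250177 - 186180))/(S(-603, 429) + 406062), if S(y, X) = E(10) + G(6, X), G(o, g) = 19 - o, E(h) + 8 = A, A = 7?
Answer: -2752/203037 ≈ -0.013554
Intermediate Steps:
E(h) = -1 (E(h) = -8 + 7 = -1)
S(y, X) = 12 (S(y, X) = -1 + (19 - 1*6) = -1 + (19 - 6) = -1 + 13 = 12)
(430853 + (-250177 - 186180))/(S(-603, 429) + 406062) = (430853 + (-250177 - 186180))/(12 + 406062) = (430853 - 436357)/406074 = -5504*1/406074 = -2752/203037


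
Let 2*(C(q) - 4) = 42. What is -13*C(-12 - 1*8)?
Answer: -325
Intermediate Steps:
C(q) = 25 (C(q) = 4 + (1/2)*42 = 4 + 21 = 25)
-13*C(-12 - 1*8) = -13*25 = -325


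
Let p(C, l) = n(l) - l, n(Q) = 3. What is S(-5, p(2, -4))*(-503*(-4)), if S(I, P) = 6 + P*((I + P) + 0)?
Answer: 40240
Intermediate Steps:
p(C, l) = 3 - l
S(I, P) = 6 + P*(I + P)
S(-5, p(2, -4))*(-503*(-4)) = (6 + (3 - 1*(-4))**2 - 5*(3 - 1*(-4)))*(-503*(-4)) = (6 + (3 + 4)**2 - 5*(3 + 4))*2012 = (6 + 7**2 - 5*7)*2012 = (6 + 49 - 35)*2012 = 20*2012 = 40240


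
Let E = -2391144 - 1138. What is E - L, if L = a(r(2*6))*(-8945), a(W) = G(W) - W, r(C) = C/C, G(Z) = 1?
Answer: -2392282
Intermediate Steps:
r(C) = 1
a(W) = 1 - W
L = 0 (L = (1 - 1*1)*(-8945) = (1 - 1)*(-8945) = 0*(-8945) = 0)
E = -2392282
E - L = -2392282 - 1*0 = -2392282 + 0 = -2392282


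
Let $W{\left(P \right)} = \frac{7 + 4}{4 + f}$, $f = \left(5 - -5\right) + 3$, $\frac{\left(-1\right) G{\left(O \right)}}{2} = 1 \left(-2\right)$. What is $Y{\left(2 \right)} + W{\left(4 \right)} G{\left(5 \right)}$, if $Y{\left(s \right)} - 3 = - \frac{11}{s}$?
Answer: $\frac{3}{34} \approx 0.088235$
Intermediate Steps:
$G{\left(O \right)} = 4$ ($G{\left(O \right)} = - 2 \cdot 1 \left(-2\right) = \left(-2\right) \left(-2\right) = 4$)
$f = 13$ ($f = \left(5 + 5\right) + 3 = 10 + 3 = 13$)
$Y{\left(s \right)} = 3 - \frac{11}{s}$
$W{\left(P \right)} = \frac{11}{17}$ ($W{\left(P \right)} = \frac{7 + 4}{4 + 13} = \frac{11}{17}$)
$Y{\left(2 \right)} + W{\left(4 \right)} G{\left(5 \right)} = \left(3 - \frac{11}{2}\right) + \frac{11}{17} \cdot 4 = \left(3 - \frac{11}{2}\right) + \frac{44}{17} = - \frac{5}{2} + \frac{44}{17} = \frac{3}{34}$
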